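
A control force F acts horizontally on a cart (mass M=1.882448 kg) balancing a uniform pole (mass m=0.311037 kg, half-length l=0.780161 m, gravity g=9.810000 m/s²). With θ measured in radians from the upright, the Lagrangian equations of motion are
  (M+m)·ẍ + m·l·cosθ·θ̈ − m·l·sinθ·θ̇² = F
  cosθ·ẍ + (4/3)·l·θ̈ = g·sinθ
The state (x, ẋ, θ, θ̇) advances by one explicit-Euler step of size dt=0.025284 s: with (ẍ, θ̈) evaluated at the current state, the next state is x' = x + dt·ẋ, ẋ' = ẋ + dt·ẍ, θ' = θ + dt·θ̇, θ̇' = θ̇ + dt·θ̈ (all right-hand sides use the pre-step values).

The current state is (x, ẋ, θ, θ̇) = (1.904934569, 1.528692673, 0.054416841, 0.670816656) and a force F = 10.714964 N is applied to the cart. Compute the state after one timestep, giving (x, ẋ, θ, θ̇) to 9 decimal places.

sinθ=0.054389989, cosθ=0.998519769
temp = (F + m·l·θ̇²·sinθ)/(M+m) = (10.714964 + 0.005939131)/2.193485 = 4.887611783
θ̈ = (g·sinθ − cosθ·temp)/(l·(4/3 − m·cos²θ/(M+m))) = -4.674418737
ẍ = temp − m·l·θ̈·cosθ/(M+m) = 5.403963830
Euler: x'=1.904934569+0.025284·1.528692673=1.943586035, ẋ'=1.528692673+0.025284·5.403963830=1.665326494
       θ'=0.054416841+0.025284·0.670816656=0.071377769, θ̇'=0.670816656+0.025284·-4.674418737=0.552628653

(1.943586035, 1.665326494, 0.071377769, 0.552628653)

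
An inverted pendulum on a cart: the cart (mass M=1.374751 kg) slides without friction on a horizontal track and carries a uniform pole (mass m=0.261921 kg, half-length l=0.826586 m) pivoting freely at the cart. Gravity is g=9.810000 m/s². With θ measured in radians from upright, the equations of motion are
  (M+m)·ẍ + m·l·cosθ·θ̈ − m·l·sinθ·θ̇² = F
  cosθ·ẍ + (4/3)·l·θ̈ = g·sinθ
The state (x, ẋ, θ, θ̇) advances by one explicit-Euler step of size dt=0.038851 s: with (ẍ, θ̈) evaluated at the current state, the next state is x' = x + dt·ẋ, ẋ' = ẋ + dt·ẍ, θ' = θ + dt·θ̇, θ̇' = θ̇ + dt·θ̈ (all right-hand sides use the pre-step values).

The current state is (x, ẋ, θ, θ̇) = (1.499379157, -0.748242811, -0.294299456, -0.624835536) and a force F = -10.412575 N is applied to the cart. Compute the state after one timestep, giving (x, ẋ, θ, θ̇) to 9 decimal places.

(1.470309176, -1.012327511, -0.318574941, -0.495831867)

sinθ=-0.290069497, cosθ=0.957005584
temp = (F + m·l·θ̇²·sinθ)/(M+m) = (-10.412575 + -0.024518385)/1.636672 = -6.377022021
θ̈ = (g·sinθ − cosθ·temp)/(l·(4/3 − m·cos²θ/(M+m))) = 3.320472286
ẍ = temp − m·l·θ̈·cosθ/(M+m) = -6.797372014
Euler: x'=1.499379157+0.038851·-0.748242811=1.470309176, ẋ'=-0.748242811+0.038851·-6.797372014=-1.012327511
       θ'=-0.294299456+0.038851·-0.624835536=-0.318574941, θ̇'=-0.624835536+0.038851·3.320472286=-0.495831867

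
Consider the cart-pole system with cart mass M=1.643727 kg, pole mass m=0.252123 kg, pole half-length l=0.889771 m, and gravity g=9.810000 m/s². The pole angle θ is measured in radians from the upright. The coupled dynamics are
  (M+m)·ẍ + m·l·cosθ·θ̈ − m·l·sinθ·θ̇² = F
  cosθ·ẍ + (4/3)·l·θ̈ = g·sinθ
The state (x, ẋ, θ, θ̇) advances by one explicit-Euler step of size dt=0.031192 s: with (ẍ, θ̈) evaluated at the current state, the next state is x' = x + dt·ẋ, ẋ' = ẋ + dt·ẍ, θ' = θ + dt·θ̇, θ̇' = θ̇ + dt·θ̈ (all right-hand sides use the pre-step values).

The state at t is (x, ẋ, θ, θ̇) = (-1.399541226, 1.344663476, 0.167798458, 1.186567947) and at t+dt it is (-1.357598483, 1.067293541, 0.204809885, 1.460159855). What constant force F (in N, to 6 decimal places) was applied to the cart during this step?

ẍ = (ẋ'−ẋ)/dt = (1.067293541−1.344663476)/0.031192 = -8.892342
θ̈ = (θ̇'−θ̇)/dt = (1.460159855−1.186567947)/0.031192 = 8.771220
sinθ=0.167012, cosθ=0.985955
F = (M+m)·ẍ + m·l·cosθ·θ̈ − m·l·sinθ·θ̇² = -16.858547 + 1.940027 − 0.052750 = -14.971270

F = -14.971270 N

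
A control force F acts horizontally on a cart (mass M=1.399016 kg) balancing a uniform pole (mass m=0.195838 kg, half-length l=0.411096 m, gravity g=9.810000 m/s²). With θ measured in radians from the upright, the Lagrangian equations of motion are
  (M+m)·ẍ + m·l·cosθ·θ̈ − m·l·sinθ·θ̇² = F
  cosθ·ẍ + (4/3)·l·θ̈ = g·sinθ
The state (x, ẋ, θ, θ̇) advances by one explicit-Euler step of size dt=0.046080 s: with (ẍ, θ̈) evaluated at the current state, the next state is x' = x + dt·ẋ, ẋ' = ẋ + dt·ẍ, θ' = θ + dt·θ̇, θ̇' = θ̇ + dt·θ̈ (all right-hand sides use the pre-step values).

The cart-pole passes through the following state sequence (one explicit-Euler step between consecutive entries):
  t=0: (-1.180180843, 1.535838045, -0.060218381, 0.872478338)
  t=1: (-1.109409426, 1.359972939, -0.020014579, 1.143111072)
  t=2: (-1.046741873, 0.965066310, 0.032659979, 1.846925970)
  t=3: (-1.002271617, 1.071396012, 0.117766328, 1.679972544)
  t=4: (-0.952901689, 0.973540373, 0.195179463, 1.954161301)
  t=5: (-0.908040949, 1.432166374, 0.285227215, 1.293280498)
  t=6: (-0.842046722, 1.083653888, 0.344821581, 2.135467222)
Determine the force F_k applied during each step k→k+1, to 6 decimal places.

F_0 = -5.611123 N
F_1 = -12.436412 N
F_2 = 3.379626 N
F_3 = -2.937806 N
F_4 = 14.680943 N
F_5 = -10.688127 N

step 0→1:
  ẍ = (ẋ'−ẋ)/dt = (1.359972939−1.535838045)/0.046080 = -3.816517
  θ̈ = (θ̇'−θ̇)/dt = (1.143111072−0.872478338)/0.046080 = 5.873106
  sinθ=-0.060182, cosθ=0.998187
  F = (M+m)·ẍ + m·l·cosθ·θ̈ − m·l·sinθ·θ̇² = -6.086787 + 0.471976 − -0.003688 = -5.611123
step 1→2:
  ẍ = (ẋ'−ẋ)/dt = (0.965066310−1.359972939)/0.046080 = -8.570022
  θ̈ = (θ̇'−θ̇)/dt = (1.846925970−1.143111072)/0.046080 = 15.273761
  sinθ=-0.020013, cosθ=0.999800
  F = (M+m)·ẍ + m·l·cosθ·θ̈ − m·l·sinθ·θ̇² = -13.667934 + 1.229417 − -0.002105 = -12.436412
step 2→3:
  ẍ = (ẋ'−ẋ)/dt = (1.071396012−0.965066310)/0.046080 = 2.307502
  θ̈ = (θ̇'−θ̇)/dt = (1.679972544−1.846925970)/0.046080 = -3.623121
  sinθ=0.032654, cosθ=0.999467
  F = (M+m)·ẍ + m·l·cosθ·θ̈ − m·l·sinθ·θ̇² = 3.680129 + -0.291535 − 0.008968 = 3.379626
step 3→4:
  ẍ = (ẋ'−ẋ)/dt = (0.973540373−1.071396012)/0.046080 = -2.123603
  θ̈ = (θ̇'−θ̇)/dt = (1.954161301−1.679972544)/0.046080 = 5.950277
  sinθ=0.117494, cosθ=0.993074
  F = (M+m)·ẍ + m·l·cosθ·θ̈ − m·l·sinθ·θ̇² = -3.386837 + 0.475728 − 0.026697 = -2.937806
step 4→5:
  ẍ = (ẋ'−ẋ)/dt = (1.432166374−0.973540373)/0.046080 = 9.952821
  θ̈ = (θ̇'−θ̇)/dt = (1.293280498−1.954161301)/0.046080 = -14.342031
  sinθ=0.193943, cosθ=0.981013
  F = (M+m)·ẍ + m·l·cosθ·θ̈ − m·l·sinθ·θ̇² = 15.873297 + -1.132728 − 0.059626 = 14.680943
step 5→6:
  ẍ = (ẋ'−ẋ)/dt = (1.083653888−1.432166374)/0.046080 = -7.563205
  θ̈ = (θ̇'−θ̇)/dt = (2.135467222−1.293280498)/0.046080 = 18.276622
  sinθ=0.281375, cosθ=0.959598
  F = (M+m)·ẍ + m·l·cosθ·θ̈ − m·l·sinθ·θ̇² = -12.062208 + 1.411970 − 0.037889 = -10.688127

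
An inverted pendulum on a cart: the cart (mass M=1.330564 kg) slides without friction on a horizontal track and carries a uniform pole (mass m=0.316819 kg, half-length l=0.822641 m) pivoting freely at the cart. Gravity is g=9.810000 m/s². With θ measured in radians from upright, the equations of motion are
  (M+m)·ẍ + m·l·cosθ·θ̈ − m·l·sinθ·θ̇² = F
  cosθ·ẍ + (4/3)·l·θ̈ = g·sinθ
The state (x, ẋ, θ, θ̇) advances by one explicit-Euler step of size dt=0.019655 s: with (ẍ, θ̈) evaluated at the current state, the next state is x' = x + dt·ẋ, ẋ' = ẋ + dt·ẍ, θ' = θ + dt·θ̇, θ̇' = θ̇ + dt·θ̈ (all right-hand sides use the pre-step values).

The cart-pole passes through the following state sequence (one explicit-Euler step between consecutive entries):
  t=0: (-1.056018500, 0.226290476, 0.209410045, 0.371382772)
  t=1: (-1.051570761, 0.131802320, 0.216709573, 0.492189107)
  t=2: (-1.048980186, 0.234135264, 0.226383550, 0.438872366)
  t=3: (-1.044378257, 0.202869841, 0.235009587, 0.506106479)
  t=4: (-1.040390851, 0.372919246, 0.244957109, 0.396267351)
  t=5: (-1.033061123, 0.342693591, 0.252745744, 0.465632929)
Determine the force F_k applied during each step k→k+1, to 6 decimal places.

step 0→1:
  ẍ = (ẋ'−ẋ)/dt = (0.131802320−0.226290476)/0.019655 = -4.807334
  θ̈ = (θ̇'−θ̇)/dt = (0.492189107−0.371382772)/0.019655 = 6.146341
  sinθ=0.207883, cosθ=0.978154
  F = (M+m)·ẍ + m·l·cosθ·θ̈ − m·l·sinθ·θ̇² = -7.919521 + 1.566915 − 0.007473 = -6.360079
step 1→2:
  ẍ = (ẋ'−ẋ)/dt = (0.234135264−0.131802320)/0.019655 = 5.206459
  θ̈ = (θ̇'−θ̇)/dt = (0.438872366−0.492189107)/0.019655 = -2.712630
  sinθ=0.215017, cosθ=0.976610
  F = (M+m)·ẍ + m·l·cosθ·θ̈ − m·l·sinθ·θ̇² = 8.577031 + -0.690452 − 0.013576 = 7.873004
step 2→3:
  ẍ = (ẋ'−ẋ)/dt = (0.202869841−0.234135264)/0.019655 = -1.590711
  θ̈ = (θ̇'−θ̇)/dt = (0.506106479−0.438872366)/0.019655 = 3.420713
  sinθ=0.224455, cosθ=0.974484
  F = (M+m)·ẍ + m·l·cosθ·θ̈ − m·l·sinθ·θ̇² = -2.620510 + 0.868787 − 0.011267 = -1.762991
step 3→4:
  ẍ = (ẋ'−ẋ)/dt = (0.372919246−0.202869841)/0.019655 = 8.651712
  θ̈ = (θ̇'−θ̇)/dt = (0.396267351−0.506106479)/0.019655 = -5.588356
  sinθ=0.232852, cosθ=0.972512
  F = (M+m)·ẍ + m·l·cosθ·θ̈ − m·l·sinθ·θ̇² = 14.252684 + -1.416448 − 0.015545 = 12.820691
step 4→5:
  ẍ = (ẋ'−ẋ)/dt = (0.342693591−0.372919246)/0.019655 = -1.537810
  θ̈ = (θ̇'−θ̇)/dt = (0.465632929−0.396267351)/0.019655 = 3.529157
  sinθ=0.242515, cosθ=0.970148
  F = (M+m)·ẍ + m·l·cosθ·θ̈ − m·l·sinθ·θ̇² = -2.533362 + 0.892340 − 0.009925 = -1.650947

F_0 = -6.360079 N
F_1 = 7.873004 N
F_2 = -1.762991 N
F_3 = 12.820691 N
F_4 = -1.650947 N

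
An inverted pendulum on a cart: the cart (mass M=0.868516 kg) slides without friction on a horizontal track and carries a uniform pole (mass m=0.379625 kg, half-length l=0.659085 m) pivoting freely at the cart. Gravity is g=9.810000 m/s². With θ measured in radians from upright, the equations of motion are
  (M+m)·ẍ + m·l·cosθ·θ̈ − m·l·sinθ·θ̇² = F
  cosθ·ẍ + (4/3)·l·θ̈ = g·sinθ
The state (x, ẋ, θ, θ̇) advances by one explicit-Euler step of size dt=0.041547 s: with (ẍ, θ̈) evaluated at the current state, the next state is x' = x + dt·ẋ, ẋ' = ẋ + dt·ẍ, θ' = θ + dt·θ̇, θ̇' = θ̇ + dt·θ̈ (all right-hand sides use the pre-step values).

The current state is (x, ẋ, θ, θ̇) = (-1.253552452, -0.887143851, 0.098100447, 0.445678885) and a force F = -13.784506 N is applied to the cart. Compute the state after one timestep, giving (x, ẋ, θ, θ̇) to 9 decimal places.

sinθ=0.097943175, cosθ=0.995192009
temp = (F + m·l·θ̇²·sinθ)/(M+m) = (-13.784506 + 0.004867596)/1.248141 = -11.040129604
θ̈ = (g·sinθ − cosθ·temp)/(l·(4/3 − m·cos²θ/(M+m))) = 17.564180081
ẍ = temp − m·l·θ̈·cosθ/(M+m) = -14.544155801
Euler: x'=-1.253552452+0.041547·-0.887143851=-1.290410618, ẋ'=-0.887143851+0.041547·-14.544155801=-1.491409892
       θ'=0.098100447+0.041547·0.445678885=0.116617068, θ̇'=0.445678885+0.041547·17.564180081=1.175417875

(-1.290410618, -1.491409892, 0.116617068, 1.175417875)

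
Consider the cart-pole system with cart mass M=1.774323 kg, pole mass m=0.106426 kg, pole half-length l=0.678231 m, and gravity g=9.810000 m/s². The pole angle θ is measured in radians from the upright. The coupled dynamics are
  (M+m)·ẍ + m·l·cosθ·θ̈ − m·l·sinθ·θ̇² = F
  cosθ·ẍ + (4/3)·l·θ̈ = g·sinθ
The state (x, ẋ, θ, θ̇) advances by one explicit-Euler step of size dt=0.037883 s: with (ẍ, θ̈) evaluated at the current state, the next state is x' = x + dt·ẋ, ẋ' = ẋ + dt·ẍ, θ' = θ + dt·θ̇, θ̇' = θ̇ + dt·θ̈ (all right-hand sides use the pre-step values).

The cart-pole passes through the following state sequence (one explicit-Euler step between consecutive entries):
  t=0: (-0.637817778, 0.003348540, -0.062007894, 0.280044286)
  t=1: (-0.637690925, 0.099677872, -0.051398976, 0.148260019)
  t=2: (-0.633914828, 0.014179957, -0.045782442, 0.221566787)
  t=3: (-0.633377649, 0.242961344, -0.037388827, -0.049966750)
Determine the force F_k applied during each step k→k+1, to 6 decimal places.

step 0→1:
  ẍ = (ẋ'−ẋ)/dt = (0.099677872−0.003348540)/0.037883 = 2.542812
  θ̈ = (θ̇'−θ̇)/dt = (0.148260019−0.280044286)/0.037883 = -3.478718
  sinθ=-0.061968, cosθ=0.998078
  F = (M+m)·ẍ + m·l·cosθ·θ̈ − m·l·sinθ·θ̇² = 4.782390 + -0.250616 − -0.000351 = 4.532125
step 1→2:
  ẍ = (ẋ'−ẋ)/dt = (0.014179957−0.099677872)/0.037883 = -2.256894
  θ̈ = (θ̇'−θ̇)/dt = (0.221566787−0.148260019)/0.037883 = 1.935083
  sinθ=-0.051376, cosθ=0.998679
  F = (M+m)·ẍ + m·l·cosθ·θ̈ − m·l·sinθ·θ̇² = -4.244651 + 0.139493 − -0.000082 = -4.105077
step 2→3:
  ẍ = (ẋ'−ẋ)/dt = (0.242961344−0.014179957)/0.037883 = 6.039157
  θ̈ = (θ̇'−θ̇)/dt = (-0.049966750−0.221566787)/0.037883 = -7.167688
  sinθ=-0.045766, cosθ=0.998952
  F = (M+m)·ẍ + m·l·cosθ·θ̈ − m·l·sinθ·θ̇² = 11.358139 + -0.516832 − -0.000162 = 10.841469

F_0 = 4.532125 N
F_1 = -4.105077 N
F_2 = 10.841469 N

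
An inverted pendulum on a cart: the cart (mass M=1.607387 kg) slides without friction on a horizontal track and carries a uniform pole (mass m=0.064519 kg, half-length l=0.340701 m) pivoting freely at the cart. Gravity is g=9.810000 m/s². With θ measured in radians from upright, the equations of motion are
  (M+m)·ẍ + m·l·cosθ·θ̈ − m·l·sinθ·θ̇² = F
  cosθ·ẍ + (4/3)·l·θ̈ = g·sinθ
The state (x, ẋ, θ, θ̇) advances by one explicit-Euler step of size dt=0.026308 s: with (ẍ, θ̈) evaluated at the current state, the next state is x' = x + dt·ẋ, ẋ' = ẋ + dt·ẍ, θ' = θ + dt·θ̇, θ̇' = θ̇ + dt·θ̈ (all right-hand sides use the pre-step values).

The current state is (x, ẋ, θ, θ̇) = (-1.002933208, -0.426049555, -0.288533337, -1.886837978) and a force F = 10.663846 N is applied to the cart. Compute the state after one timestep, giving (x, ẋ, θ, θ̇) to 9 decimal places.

(-1.014141720, -0.251931808, -0.338172271, -2.415944784)

sinθ=-0.284546497, cosθ=0.958662240
temp = (F + m·l·θ̇²·sinθ)/(M+m) = (10.663846 + -0.022268117)/1.671906 = 6.364937911
θ̈ = (g·sinθ − cosθ·temp)/(l·(4/3 − m·cos²θ/(M+m))) = -20.112011793
ẍ = temp − m·l·θ̈·cosθ/(M+m) = 6.618433447
Euler: x'=-1.002933208+0.026308·-0.426049555=-1.014141720, ẋ'=-0.426049555+0.026308·6.618433447=-0.251931808
       θ'=-0.288533337+0.026308·-1.886837978=-0.338172271, θ̇'=-1.886837978+0.026308·-20.112011793=-2.415944784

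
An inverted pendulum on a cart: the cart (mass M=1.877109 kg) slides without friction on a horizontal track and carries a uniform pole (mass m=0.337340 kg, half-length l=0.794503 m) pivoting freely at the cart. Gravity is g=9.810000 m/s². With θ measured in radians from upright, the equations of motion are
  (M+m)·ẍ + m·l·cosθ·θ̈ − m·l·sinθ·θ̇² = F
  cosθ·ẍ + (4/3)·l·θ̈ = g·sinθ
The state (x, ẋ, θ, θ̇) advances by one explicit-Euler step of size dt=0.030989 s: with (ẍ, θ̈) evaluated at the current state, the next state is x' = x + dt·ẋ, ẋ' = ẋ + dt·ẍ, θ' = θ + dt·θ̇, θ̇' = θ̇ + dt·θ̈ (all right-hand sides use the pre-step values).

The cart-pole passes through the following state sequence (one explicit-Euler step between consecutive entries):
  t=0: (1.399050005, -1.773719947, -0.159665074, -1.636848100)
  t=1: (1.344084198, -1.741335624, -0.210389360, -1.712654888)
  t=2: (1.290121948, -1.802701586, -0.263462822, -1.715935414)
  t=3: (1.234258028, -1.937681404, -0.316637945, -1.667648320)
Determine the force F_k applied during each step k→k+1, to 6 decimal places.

step 0→1:
  ẍ = (ẋ'−ẋ)/dt = (-1.741335624−-1.773719947)/0.030989 = 1.045026
  θ̈ = (θ̇'−θ̇)/dt = (-1.712654888−-1.636848100)/0.030989 = -2.446248
  sinθ=-0.158988, cosθ=0.987281
  F = (M+m)·ẍ + m·l·cosθ·θ̈ − m·l·sinθ·θ̇² = 2.314158 + -0.647298 − -0.114168 = 1.781027
step 1→2:
  ẍ = (ẋ'−ẋ)/dt = (-1.802701586−-1.741335624)/0.030989 = -1.980250
  θ̈ = (θ̇'−θ̇)/dt = (-1.715935414−-1.712654888)/0.030989 = -0.105861
  sinθ=-0.208841, cosθ=0.977950
  F = (M+m)·ẍ + m·l·cosθ·θ̈ − m·l·sinθ·θ̇² = -4.385162 + -0.027747 − -0.164179 = -4.248730
step 2→3:
  ẍ = (ẋ'−ẋ)/dt = (-1.937681404−-1.802701586)/0.030989 = -4.355733
  θ̈ = (θ̇'−θ̇)/dt = (-1.667648320−-1.715935414)/0.030989 = 1.558201
  sinθ=-0.260425, cosθ=0.965494
  F = (M+m)·ẍ + m·l·cosθ·θ̈ − m·l·sinθ·θ̇² = -9.645549 + 0.403215 − -0.205517 = -9.036817

F_0 = 1.781027 N
F_1 = -4.248730 N
F_2 = -9.036817 N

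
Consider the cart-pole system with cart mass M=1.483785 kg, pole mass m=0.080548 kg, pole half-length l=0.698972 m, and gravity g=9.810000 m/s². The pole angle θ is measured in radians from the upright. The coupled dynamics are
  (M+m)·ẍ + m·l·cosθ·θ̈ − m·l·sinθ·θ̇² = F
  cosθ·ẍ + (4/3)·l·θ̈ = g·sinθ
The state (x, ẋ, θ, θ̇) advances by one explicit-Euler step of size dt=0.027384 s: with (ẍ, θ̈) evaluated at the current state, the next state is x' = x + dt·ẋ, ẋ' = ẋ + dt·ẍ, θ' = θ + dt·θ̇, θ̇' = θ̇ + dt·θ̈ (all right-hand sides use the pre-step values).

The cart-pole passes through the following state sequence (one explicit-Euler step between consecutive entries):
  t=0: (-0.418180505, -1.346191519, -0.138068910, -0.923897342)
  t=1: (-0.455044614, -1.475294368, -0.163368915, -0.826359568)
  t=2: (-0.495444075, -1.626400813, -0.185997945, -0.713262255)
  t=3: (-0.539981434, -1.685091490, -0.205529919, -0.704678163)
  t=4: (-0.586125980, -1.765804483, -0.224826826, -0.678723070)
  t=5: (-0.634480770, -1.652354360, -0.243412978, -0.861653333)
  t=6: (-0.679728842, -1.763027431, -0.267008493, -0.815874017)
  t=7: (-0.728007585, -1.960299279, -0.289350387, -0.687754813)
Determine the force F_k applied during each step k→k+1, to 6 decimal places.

F_0 = -7.169863 N
F_1 = -8.396395 N
F_2 = -3.330111 N
F_3 = -4.552849 N
F_4 = 6.120077 N
F_5 = -6.220867 N
F_6 = -11.005349 N

step 0→1:
  ẍ = (ẋ'−ẋ)/dt = (-1.475294368−-1.346191519)/0.027384 = -4.714536
  θ̈ = (θ̇'−θ̇)/dt = (-0.826359568−-0.923897342)/0.027384 = 3.561853
  sinθ=-0.137631, cosθ=0.990484
  F = (M+m)·ẍ + m·l·cosθ·θ̈ − m·l·sinθ·θ̇² = -7.375104 + 0.198627 − -0.006614 = -7.169863
step 1→2:
  ẍ = (ẋ'−ẋ)/dt = (-1.626400813−-1.475294368)/0.027384 = -5.518056
  θ̈ = (θ̇'−θ̇)/dt = (-0.713262255−-0.826359568)/0.027384 = 4.130051
  sinθ=-0.162643, cosθ=0.986685
  F = (M+m)·ẍ + m·l·cosθ·θ̈ − m·l·sinθ·θ̇² = -8.632077 + 0.229429 − -0.006253 = -8.396395
step 2→3:
  ẍ = (ẋ'−ẋ)/dt = (-1.685091490−-1.626400813)/0.027384 = -2.143247
  θ̈ = (θ̇'−θ̇)/dt = (-0.704678163−-0.713262255)/0.027384 = 0.313471
  sinθ=-0.184927, cosθ=0.982752
  F = (M+m)·ẍ + m·l·cosθ·θ̈ − m·l·sinθ·θ̇² = -3.352752 + 0.017344 − -0.005297 = -3.330111
step 3→4:
  ẍ = (ẋ'−ẋ)/dt = (-1.765804483−-1.685091490)/0.027384 = -2.947451
  θ̈ = (θ̇'−θ̇)/dt = (-0.678723070−-0.704678163)/0.027384 = 0.947820
  sinθ=-0.204086, cosθ=0.978953
  F = (M+m)·ẍ + m·l·cosθ·θ̈ − m·l·sinθ·θ̇² = -4.610795 + 0.052240 − -0.005706 = -4.552849
step 4→5:
  ẍ = (ẋ'−ẋ)/dt = (-1.652354360−-1.765804483)/0.027384 = 4.142935
  θ̈ = (θ̇'−θ̇)/dt = (-0.861653333−-0.678723070)/0.027384 = -6.680188
  sinθ=-0.222938, cosθ=0.974833
  F = (M+m)·ẍ + m·l·cosθ·θ̈ − m·l·sinθ·θ̇² = 6.480929 + -0.366634 − -0.005782 = 6.120077
step 5→6:
  ẍ = (ẋ'−ẋ)/dt = (-1.763027431−-1.652354360)/0.027384 = -4.041523
  θ̈ = (θ̇'−θ̇)/dt = (-0.815874017−-0.861653333)/0.027384 = 1.671754
  sinθ=-0.241016, cosθ=0.970521
  F = (M+m)·ẍ + m·l·cosθ·θ̈ − m·l·sinθ·θ̇² = -6.322288 + 0.091347 − -0.010075 = -6.220867
step 6→7:
  ẍ = (ẋ'−ẋ)/dt = (-1.960299279−-1.763027431)/0.027384 = -7.203909
  θ̈ = (θ̇'−θ̇)/dt = (-0.687754813−-0.815874017)/0.027384 = 4.678615
  sinθ=-0.263847, cosθ=0.964565
  F = (M+m)·ẍ + m·l·cosθ·θ̈ − m·l·sinθ·θ̇² = -11.269313 + 0.254076 − -0.009888 = -11.005349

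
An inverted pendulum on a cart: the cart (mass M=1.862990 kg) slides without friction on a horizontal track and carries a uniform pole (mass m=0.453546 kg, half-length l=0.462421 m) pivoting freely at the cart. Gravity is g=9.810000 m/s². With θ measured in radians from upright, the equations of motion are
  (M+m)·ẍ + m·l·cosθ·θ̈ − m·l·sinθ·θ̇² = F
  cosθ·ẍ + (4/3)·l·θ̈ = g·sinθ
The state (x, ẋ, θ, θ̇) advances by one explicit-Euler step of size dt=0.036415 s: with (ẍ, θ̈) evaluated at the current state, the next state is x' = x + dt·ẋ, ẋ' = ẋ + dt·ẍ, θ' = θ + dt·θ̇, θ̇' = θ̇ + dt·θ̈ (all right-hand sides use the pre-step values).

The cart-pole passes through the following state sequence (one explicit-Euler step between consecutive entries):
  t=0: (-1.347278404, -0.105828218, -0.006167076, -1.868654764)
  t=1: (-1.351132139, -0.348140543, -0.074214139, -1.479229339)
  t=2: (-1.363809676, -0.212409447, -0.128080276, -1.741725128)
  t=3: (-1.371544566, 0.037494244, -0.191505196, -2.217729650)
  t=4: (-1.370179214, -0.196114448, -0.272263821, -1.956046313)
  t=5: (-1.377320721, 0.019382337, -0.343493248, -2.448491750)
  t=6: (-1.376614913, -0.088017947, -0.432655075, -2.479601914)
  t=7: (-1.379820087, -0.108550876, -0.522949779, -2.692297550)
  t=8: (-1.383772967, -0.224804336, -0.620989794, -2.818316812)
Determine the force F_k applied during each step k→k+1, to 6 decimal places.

F_0 = -13.167333 N
F_1 = 7.160883 N
F_2 = 13.259808 N
F_3 = -13.185063 N
F_4 = 11.192865 N
F_5 = -6.577518 N
F_6 = -1.877659 N
F_7 = -7.264992 N

step 0→1:
  ẍ = (ẋ'−ẋ)/dt = (-0.348140543−-0.105828218)/0.036415 = -6.654190
  θ̈ = (θ̇'−θ̇)/dt = (-1.479229339−-1.868654764)/0.036415 = 10.694094
  sinθ=-0.006167, cosθ=0.999981
  F = (M+m)·ẍ + m·l·cosθ·θ̈ − m·l·sinθ·θ̇² = -15.414670 + 2.242821 − -0.004516 = -13.167333
step 1→2:
  ẍ = (ẋ'−ẋ)/dt = (-0.212409447−-0.348140543)/0.036415 = 3.727340
  θ̈ = (θ̇'−θ̇)/dt = (-1.741725128−-1.479229339)/0.036415 = -7.208452
  sinθ=-0.074146, cosθ=0.997247
  F = (M+m)·ẍ + m·l·cosθ·θ̈ − m·l·sinθ·θ̇² = 8.634518 + -1.507661 − -0.034027 = 7.160883
step 2→3:
  ẍ = (ẋ'−ẋ)/dt = (0.037494244−-0.212409447)/0.036415 = 6.862658
  θ̈ = (θ̇'−θ̇)/dt = (-2.217729650−-1.741725128)/0.036415 = -13.071661
  sinθ=-0.127730, cosθ=0.991809
  F = (M+m)·ẍ + m·l·cosθ·θ̈ − m·l·sinθ·θ̇² = 15.897594 + -2.719053 − -0.081267 = 13.259808
step 3→4:
  ẍ = (ẋ'−ẋ)/dt = (-0.196114448−0.037494244)/0.036415 = -6.415178
  θ̈ = (θ̇'−θ̇)/dt = (-1.956046313−-2.217729650)/0.036415 = 7.186141
  sinθ=-0.190337, cosθ=0.981719
  F = (M+m)·ẍ + m·l·cosθ·θ̈ − m·l·sinθ·θ̇² = -14.860990 + 1.479591 − -0.196336 = -13.185063
step 4→5:
  ẍ = (ẋ'−ẋ)/dt = (0.019382337−-0.196114448)/0.036415 = 5.917803
  θ̈ = (θ̇'−θ̇)/dt = (-2.448491750−-1.956046313)/0.036415 = -13.523148
  sinθ=-0.268913, cosθ=0.963165
  F = (M+m)·ẍ + m·l·cosθ·θ̈ − m·l·sinθ·θ̇² = 13.708803 + -2.731726 − -0.215788 = 11.192865
step 5→6:
  ẍ = (ẋ'−ẋ)/dt = (-0.088017947−0.019382337)/0.036415 = -2.949342
  θ̈ = (θ̇'−θ̇)/dt = (-2.479601914−-2.448491750)/0.036415 = -0.854323
  sinθ=-0.336778, cosθ=0.941584
  F = (M+m)·ẍ + m·l·cosθ·θ̈ − m·l·sinθ·θ̇² = -6.832257 + -0.168710 − -0.423448 = -6.577518
step 6→7:
  ẍ = (ẋ'−ẋ)/dt = (-0.108550876−-0.088017947)/0.036415 = -0.563859
  θ̈ = (θ̇'−θ̇)/dt = (-2.692297550−-2.479601914)/0.036415 = -5.840880
  sinθ=-0.419283, cosθ=0.907856
  F = (M+m)·ẍ + m·l·cosθ·θ̈ − m·l·sinθ·θ̇² = -1.306200 + -1.112126 − -0.540667 = -1.877659
step 7→8:
  ẍ = (ẋ'−ẋ)/dt = (-0.224804336−-0.108550876)/0.036415 = -3.192461
  θ̈ = (θ̇'−θ̇)/dt = (-2.818316812−-2.692297550)/0.036415 = -3.460642
  sinθ=-0.499438, cosθ=0.866350
  F = (M+m)·ẍ + m·l·cosθ·θ̈ − m·l·sinθ·θ̇² = -7.395450 + -0.628795 − -0.759253 = -7.264992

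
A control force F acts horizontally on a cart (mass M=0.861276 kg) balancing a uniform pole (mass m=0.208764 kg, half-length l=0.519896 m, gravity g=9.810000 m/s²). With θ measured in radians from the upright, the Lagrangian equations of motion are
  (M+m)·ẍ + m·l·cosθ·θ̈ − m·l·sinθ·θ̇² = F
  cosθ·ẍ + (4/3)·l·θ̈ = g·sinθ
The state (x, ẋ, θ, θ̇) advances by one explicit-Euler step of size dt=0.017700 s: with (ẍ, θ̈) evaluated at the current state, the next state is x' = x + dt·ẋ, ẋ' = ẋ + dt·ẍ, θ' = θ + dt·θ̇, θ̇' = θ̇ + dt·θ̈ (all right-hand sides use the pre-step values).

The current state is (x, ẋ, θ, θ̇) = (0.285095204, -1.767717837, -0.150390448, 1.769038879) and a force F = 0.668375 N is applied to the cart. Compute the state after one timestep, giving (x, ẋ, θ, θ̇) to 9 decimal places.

sinθ=-0.149824185, cosθ=0.988712655
temp = (F + m·l·θ̇²·sinθ)/(M+m) = (0.668375 + -0.050889568)/1.070040 = 0.577067616
θ̈ = (g·sinθ − cosθ·temp)/(l·(4/3 − m·cos²θ/(M+m))) = -3.434665344
ẍ = temp − m·l·θ̈·cosθ/(M+m) = 0.921517937
Euler: x'=0.285095204+0.017700·-1.767717837=0.253806598, ẋ'=-1.767717837+0.017700·0.921517937=-1.751406970
       θ'=-0.150390448+0.017700·1.769038879=-0.119078460, θ̇'=1.769038879+0.017700·-3.434665344=1.708245302

(0.253806598, -1.751406970, -0.119078460, 1.708245302)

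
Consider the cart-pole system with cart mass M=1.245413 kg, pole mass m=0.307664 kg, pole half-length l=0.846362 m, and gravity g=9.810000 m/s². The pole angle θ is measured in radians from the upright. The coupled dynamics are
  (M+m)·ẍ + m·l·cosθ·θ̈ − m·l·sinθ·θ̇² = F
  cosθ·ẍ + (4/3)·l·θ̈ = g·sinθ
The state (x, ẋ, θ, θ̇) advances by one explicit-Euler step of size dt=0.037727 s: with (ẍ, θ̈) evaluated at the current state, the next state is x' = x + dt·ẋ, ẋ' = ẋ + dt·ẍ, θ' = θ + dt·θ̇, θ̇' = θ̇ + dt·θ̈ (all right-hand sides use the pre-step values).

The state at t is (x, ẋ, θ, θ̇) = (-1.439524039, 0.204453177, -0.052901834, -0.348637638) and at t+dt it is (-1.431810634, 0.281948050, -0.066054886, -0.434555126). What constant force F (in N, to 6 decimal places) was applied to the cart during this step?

F = 2.599662 N

ẍ = (ẋ'−ẋ)/dt = (0.281948050−0.204453177)/0.037727 = 2.054096
θ̈ = (θ̇'−θ̇)/dt = (-0.434555126−-0.348637638)/0.037727 = -2.277347
sinθ=-0.052877, cosθ=0.998601
F = (M+m)·ẍ + m·l·cosθ·θ̈ − m·l·sinθ·θ̇² = 3.190169 + -0.592181 − -0.001674 = 2.599662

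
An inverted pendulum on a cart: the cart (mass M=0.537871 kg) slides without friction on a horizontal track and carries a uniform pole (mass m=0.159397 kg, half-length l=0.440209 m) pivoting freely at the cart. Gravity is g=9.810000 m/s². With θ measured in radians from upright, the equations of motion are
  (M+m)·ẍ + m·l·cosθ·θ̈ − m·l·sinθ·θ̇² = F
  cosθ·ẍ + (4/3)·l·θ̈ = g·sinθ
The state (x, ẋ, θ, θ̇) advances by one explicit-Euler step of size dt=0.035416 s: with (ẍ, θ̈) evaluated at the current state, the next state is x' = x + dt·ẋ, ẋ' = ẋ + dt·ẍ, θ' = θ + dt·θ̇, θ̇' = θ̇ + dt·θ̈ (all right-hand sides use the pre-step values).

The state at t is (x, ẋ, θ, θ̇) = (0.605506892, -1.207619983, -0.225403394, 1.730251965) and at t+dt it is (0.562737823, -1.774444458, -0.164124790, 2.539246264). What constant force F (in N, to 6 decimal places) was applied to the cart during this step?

ẍ = (ẋ'−ẋ)/dt = (-1.774444458−-1.207619983)/0.035416 = -16.004757
θ̈ = (θ̇'−θ̇)/dt = (2.539246264−1.730251965)/0.035416 = 22.842622
sinθ=-0.223500, cosθ=0.974704
F = (M+m)·ẍ + m·l·cosθ·θ̈ − m·l·sinθ·θ̇² = -11.159605 + 1.562276 − -0.046950 = -9.550379

F = -9.550379 N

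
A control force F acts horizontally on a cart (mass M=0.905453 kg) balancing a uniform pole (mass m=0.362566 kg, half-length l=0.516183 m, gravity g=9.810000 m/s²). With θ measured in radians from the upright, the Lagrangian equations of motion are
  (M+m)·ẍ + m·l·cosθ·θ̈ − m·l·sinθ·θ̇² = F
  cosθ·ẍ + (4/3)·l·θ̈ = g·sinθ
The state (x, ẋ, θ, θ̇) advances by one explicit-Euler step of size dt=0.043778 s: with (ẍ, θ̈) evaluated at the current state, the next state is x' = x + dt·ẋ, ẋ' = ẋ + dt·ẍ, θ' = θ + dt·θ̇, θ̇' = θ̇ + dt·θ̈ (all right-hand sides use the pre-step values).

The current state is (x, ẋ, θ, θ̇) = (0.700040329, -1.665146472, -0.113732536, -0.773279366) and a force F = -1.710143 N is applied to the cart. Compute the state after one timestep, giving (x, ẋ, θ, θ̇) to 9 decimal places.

sinθ=-0.113487504, cosθ=0.993539424
temp = (F + m·l·θ̇²·sinθ)/(M+m) = (-1.710143 + -0.012700232)/1.268019 = -1.358688815
θ̈ = (g·sinθ − cosθ·temp)/(l·(4/3 − m·cos²θ/(M+m))) = 0.436084306
ẍ = temp − m·l·θ̈·cosθ/(M+m) = -1.422635874
Euler: x'=0.700040329+0.043778·-1.665146472=0.627143547, ẋ'=-1.665146472+0.043778·-1.422635874=-1.727426625
       θ'=-0.113732536+0.043778·-0.773279366=-0.147585160, θ̇'=-0.773279366+0.043778·0.436084306=-0.754188467

(0.627143547, -1.727426625, -0.147585160, -0.754188467)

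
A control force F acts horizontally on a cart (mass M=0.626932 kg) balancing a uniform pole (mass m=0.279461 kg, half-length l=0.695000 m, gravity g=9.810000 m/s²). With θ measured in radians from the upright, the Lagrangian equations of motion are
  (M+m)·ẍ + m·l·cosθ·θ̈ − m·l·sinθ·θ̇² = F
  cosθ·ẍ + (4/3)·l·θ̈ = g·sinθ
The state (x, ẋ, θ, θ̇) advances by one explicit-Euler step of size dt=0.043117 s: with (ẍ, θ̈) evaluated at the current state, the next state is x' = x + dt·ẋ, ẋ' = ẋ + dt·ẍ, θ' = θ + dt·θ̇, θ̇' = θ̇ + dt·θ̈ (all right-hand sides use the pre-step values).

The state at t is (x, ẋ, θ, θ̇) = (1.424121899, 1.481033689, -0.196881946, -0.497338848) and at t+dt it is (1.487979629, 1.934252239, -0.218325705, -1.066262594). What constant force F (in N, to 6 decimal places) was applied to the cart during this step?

F = 7.023554 N

ẍ = (ẋ'−ẋ)/dt = (1.934252239−1.481033689)/0.043117 = 10.511366
θ̈ = (θ̇'−θ̇)/dt = (-1.066262594−-0.497338848)/0.043117 = -13.194882
sinθ=-0.195612, cosθ=0.980681
F = (M+m)·ẍ + m·l·cosθ·θ̈ − m·l·sinθ·θ̇² = 9.527428 + -2.513272 − -0.009397 = 7.023554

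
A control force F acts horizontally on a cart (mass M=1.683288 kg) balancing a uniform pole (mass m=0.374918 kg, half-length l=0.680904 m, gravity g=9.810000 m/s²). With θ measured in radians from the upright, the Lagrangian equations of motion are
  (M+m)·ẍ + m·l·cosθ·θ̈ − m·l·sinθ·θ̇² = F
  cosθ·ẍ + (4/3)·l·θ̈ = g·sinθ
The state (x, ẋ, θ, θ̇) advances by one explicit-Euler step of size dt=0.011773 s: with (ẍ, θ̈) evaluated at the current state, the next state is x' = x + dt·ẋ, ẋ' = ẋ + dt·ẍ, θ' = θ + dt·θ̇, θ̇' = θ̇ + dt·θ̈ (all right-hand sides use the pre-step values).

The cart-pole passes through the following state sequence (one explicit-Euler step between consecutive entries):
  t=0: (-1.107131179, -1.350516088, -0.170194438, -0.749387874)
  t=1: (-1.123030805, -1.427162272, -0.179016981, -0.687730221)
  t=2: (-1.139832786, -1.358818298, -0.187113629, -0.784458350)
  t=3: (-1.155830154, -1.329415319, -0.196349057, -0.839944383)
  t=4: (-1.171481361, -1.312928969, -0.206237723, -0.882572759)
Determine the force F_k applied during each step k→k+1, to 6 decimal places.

step 0→1:
  ẍ = (ẋ'−ẋ)/dt = (-1.427162272−-1.350516088)/0.011773 = -6.510336
  θ̈ = (θ̇'−θ̇)/dt = (-0.687730221−-0.749387874)/0.011773 = 5.237208
  sinθ=-0.169374, cosθ=0.985552
  F = (M+m)·ẍ + m·l·cosθ·θ̈ − m·l·sinθ·θ̇² = -13.399612 + 1.317654 − -0.024282 = -12.057676
step 1→2:
  ẍ = (ẋ'−ẋ)/dt = (-1.358818298−-1.427162272)/0.011773 = 5.805145
  θ̈ = (θ̇'−θ̇)/dt = (-0.784458350−-0.687730221)/0.011773 = -8.216099
  sinθ=-0.178062, cosθ=0.984019
  F = (M+m)·ẍ + m·l·cosθ·θ̈ − m·l·sinθ·θ̇² = 11.948184 + -2.063913 − -0.021500 = 9.905771
step 2→3:
  ẍ = (ẋ'−ẋ)/dt = (-1.329415319−-1.358818298)/0.011773 = 2.497493
  θ̈ = (θ̇'−θ̇)/dt = (-0.839944383−-0.784458350)/0.011773 = -4.712990
  sinθ=-0.186024, cosθ=0.982545
  F = (M+m)·ẍ + m·l·cosθ·θ̈ − m·l·sinθ·θ̇² = 5.140354 + -1.182146 − -0.029223 = 3.987431
step 3→4:
  ẍ = (ẋ'−ẋ)/dt = (-1.312928969−-1.329415319)/0.011773 = 1.400353
  θ̈ = (θ̇'−θ̇)/dt = (-0.882572759−-0.839944383)/0.011773 = -3.620859
  sinθ=-0.195090, cosθ=0.980785
  F = (M+m)·ẍ + m·l·cosθ·θ̈ − m·l·sinθ·θ̇² = 2.882214 + -0.906583 − -0.035136 = 2.010767

F_0 = -12.057676 N
F_1 = 9.905771 N
F_2 = 3.987431 N
F_3 = 2.010767 N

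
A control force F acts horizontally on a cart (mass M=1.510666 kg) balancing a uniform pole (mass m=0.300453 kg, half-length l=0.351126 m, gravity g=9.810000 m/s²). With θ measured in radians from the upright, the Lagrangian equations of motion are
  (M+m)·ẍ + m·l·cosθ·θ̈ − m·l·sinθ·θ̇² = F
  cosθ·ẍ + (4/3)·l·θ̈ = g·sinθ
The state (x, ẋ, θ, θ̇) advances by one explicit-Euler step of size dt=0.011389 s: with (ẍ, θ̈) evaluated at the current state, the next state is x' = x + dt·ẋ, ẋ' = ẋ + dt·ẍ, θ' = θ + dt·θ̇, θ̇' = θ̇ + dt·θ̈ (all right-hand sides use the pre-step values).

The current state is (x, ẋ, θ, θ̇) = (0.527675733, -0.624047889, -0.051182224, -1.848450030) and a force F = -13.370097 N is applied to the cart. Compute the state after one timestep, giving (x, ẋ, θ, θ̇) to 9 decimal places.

sinθ=-0.051159881, cosθ=0.998690476
temp = (F + m·l·θ̇²·sinθ)/(M+m) = (-13.370097 + -0.018441001)/1.811119 = -7.392412095
θ̈ = (g·sinθ − cosθ·temp)/(l·(4/3 − m·cos²θ/(M+m))) = 16.779666443
ẍ = temp − m·l·θ̈·cosθ/(M+m) = -8.368540113
Euler: x'=0.527675733+0.011389·-0.624047889=0.520568452, ẋ'=-0.624047889+0.011389·-8.368540113=-0.719357192
       θ'=-0.051182224+0.011389·-1.848450030=-0.072234221, θ̇'=-1.848450030+0.011389·16.779666443=-1.657346409

(0.520568452, -0.719357192, -0.072234221, -1.657346409)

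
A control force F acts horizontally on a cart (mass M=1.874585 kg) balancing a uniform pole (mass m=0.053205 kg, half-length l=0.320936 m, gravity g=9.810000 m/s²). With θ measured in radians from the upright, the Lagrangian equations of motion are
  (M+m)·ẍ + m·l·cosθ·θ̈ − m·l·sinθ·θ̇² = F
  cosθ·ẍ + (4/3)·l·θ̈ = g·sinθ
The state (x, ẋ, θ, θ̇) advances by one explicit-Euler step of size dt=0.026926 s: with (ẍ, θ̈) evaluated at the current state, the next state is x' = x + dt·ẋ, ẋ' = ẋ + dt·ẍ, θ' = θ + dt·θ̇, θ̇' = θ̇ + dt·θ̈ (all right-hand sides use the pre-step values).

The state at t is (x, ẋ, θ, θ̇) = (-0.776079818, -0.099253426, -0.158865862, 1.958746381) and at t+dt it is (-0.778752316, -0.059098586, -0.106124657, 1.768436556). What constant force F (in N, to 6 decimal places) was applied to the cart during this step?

F = 2.766117 N

ẍ = (ẋ'−ẋ)/dt = (-0.059098586−-0.099253426)/0.026926 = 1.491304
θ̈ = (θ̇'−θ̇)/dt = (1.768436556−1.958746381)/0.026926 = -7.067883
sinθ=-0.158198, cosθ=0.987407
F = (M+m)·ẍ + m·l·cosθ·θ̈ − m·l·sinθ·θ̇² = 2.874920 + -0.119167 − -0.010364 = 2.766117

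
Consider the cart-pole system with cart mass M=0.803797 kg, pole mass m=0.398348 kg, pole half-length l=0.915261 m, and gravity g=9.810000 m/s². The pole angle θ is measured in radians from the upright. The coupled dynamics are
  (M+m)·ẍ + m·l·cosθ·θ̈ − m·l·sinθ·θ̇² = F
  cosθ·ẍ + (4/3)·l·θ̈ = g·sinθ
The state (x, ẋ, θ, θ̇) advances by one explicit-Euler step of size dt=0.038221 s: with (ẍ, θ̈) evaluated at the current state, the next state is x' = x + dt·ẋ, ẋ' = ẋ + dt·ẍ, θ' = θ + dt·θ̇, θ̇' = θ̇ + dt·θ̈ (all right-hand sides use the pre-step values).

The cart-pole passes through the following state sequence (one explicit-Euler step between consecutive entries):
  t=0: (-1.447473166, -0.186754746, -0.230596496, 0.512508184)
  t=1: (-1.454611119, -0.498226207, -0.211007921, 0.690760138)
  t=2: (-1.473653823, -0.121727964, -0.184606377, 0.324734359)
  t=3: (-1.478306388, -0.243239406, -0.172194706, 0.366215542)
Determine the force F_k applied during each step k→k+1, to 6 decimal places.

step 0→1:
  ẍ = (ẋ'−ẋ)/dt = (-0.498226207−-0.186754746)/0.038221 = -8.149223
  θ̈ = (θ̇'−θ̇)/dt = (0.690760138−0.512508184)/0.038221 = 4.663718
  sinθ=-0.228558, cosθ=0.973530
  F = (M+m)·ẍ + m·l·cosθ·θ̈ − m·l·sinθ·θ̇² = -9.796548 + 1.655348 − -0.021888 = -8.119312
step 1→2:
  ẍ = (ẋ'−ẋ)/dt = (-0.121727964−-0.498226207)/0.038221 = 9.850560
  θ̈ = (θ̇'−θ̇)/dt = (0.324734359−0.690760138)/0.038221 = -9.576562
  sinθ=-0.209446, cosθ=0.977820
  F = (M+m)·ẍ + m·l·cosθ·θ̈ − m·l·sinθ·θ̇² = 11.841801 + -3.414100 − -0.036436 = 8.464137
step 2→3:
  ẍ = (ẋ'−ẋ)/dt = (-0.243239406−-0.121727964)/0.038221 = -3.179180
  θ̈ = (θ̇'−θ̇)/dt = (0.366215542−0.324734359)/0.038221 = 1.085298
  sinθ=-0.183560, cosθ=0.983009
  F = (M+m)·ẍ + m·l·cosθ·θ̈ − m·l·sinθ·θ̇² = -3.821835 + 0.388968 − -0.007057 = -3.425810

F_0 = -8.119312 N
F_1 = 8.464137 N
F_2 = -3.425810 N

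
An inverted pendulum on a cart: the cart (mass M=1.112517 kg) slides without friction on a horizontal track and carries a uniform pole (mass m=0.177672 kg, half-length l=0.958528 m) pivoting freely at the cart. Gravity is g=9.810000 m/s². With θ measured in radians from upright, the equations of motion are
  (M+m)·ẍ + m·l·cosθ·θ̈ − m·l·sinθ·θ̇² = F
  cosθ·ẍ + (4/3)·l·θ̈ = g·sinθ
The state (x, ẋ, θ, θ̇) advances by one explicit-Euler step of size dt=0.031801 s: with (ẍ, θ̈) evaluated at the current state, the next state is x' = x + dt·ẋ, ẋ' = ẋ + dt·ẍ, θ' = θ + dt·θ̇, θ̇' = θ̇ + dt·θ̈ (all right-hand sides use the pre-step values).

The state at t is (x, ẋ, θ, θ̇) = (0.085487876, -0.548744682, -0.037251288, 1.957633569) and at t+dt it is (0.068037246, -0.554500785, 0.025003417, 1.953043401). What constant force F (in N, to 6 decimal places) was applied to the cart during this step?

ẍ = (ẋ'−ẋ)/dt = (-0.554500785−-0.548744682)/0.031801 = -0.181004
θ̈ = (θ̇'−θ̇)/dt = (1.953043401−1.957633569)/0.031801 = -0.144340
sinθ=-0.037243, cosθ=0.999306
F = (M+m)·ẍ + m·l·cosθ·θ̈ − m·l·sinθ·θ̇² = -0.233529 + -0.024565 − -0.024307 = -0.233787

F = -0.233787 N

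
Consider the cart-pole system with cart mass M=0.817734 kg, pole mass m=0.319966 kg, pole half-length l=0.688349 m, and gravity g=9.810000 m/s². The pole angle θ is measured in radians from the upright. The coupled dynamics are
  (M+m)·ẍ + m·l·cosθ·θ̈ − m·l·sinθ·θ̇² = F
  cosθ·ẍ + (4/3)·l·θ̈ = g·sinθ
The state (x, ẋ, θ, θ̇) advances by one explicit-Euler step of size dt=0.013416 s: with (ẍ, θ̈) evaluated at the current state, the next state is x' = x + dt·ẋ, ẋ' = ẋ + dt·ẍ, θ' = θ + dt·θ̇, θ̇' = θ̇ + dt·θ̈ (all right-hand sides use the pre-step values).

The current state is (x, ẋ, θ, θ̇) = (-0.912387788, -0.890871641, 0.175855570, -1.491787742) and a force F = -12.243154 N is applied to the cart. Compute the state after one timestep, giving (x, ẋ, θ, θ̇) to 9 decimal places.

(-0.924339722, -1.077093589, 0.155841746, -1.266928731)

sinθ=0.174950576, cosθ=0.984577217
temp = (F + m·l·θ̇²·sinθ)/(M+m) = (-12.243154 + 0.085751547)/1.137700 = -10.685947484
θ̈ = (g·sinθ − cosθ·temp)/(l·(4/3 − m·cos²θ/(M+m))) = 16.760510686
ẍ = temp − m·l·θ̈·cosθ/(M+m) = -13.880586483
Euler: x'=-0.912387788+0.013416·-0.890871641=-0.924339722, ẋ'=-0.890871641+0.013416·-13.880586483=-1.077093589
       θ'=0.175855570+0.013416·-1.491787742=0.155841746, θ̇'=-1.491787742+0.013416·16.760510686=-1.266928731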